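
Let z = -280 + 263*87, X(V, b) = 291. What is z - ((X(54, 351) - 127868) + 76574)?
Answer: 73604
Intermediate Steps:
z = 22601 (z = -280 + 22881 = 22601)
z - ((X(54, 351) - 127868) + 76574) = 22601 - ((291 - 127868) + 76574) = 22601 - (-127577 + 76574) = 22601 - 1*(-51003) = 22601 + 51003 = 73604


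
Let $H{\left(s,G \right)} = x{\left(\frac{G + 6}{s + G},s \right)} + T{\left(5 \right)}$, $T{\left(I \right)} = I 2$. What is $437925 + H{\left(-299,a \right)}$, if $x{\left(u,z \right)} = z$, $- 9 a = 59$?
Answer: $437636$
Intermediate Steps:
$a = - \frac{59}{9}$ ($a = \left(- \frac{1}{9}\right) 59 = - \frac{59}{9} \approx -6.5556$)
$T{\left(I \right)} = 2 I$
$H{\left(s,G \right)} = 10 + s$ ($H{\left(s,G \right)} = s + 2 \cdot 5 = s + 10 = 10 + s$)
$437925 + H{\left(-299,a \right)} = 437925 + \left(10 - 299\right) = 437925 - 289 = 437636$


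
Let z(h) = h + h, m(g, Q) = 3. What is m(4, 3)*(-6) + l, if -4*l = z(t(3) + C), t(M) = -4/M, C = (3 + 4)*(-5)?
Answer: ⅙ ≈ 0.16667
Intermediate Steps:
C = -35 (C = 7*(-5) = -35)
z(h) = 2*h
l = 109/6 (l = -(-4/3 - 35)/2 = -(-109)/(2*3) = -¼*(-218/3) = 109/6 ≈ 18.167)
m(4, 3)*(-6) + l = 3*(-6) + 109/6 = -18 + 109/6 = ⅙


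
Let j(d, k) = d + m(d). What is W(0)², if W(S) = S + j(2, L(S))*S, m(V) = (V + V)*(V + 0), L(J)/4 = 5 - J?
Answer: 0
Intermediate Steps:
L(J) = 20 - 4*J (L(J) = 4*(5 - J) = 20 - 4*J)
m(V) = 2*V² (m(V) = (2*V)*V = 2*V²)
j(d, k) = d + 2*d²
W(S) = 11*S (W(S) = S + (2*(1 + 2*2))*S = S + (2*(1 + 4))*S = S + (2*5)*S = S + 10*S = 11*S)
W(0)² = (11*0)² = 0² = 0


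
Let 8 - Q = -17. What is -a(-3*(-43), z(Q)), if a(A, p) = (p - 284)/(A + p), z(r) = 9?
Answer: 275/138 ≈ 1.9928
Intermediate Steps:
Q = 25 (Q = 8 - 1*(-17) = 8 + 17 = 25)
a(A, p) = (-284 + p)/(A + p)
-a(-3*(-43), z(Q)) = -(-284 + 9)/(-3*(-43) + 9) = -(-275)/(129 + 9) = -(-275)/138 = -1*(-275/138) = 275/138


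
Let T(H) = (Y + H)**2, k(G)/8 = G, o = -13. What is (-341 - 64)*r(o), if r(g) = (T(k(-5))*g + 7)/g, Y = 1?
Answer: -8005230/13 ≈ -6.1579e+5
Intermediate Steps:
k(G) = 8*G
T(H) = (1 + H)**2
r(g) = (7 + 1521*g)/g (r(g) = ((1 + 8*(-5))**2*g + 7)/g = ((1 - 40)**2*g + 7)/g = ((-39)**2*g + 7)/g = (1521*g + 7)/g = (7 + 1521*g)/g)
(-341 - 64)*r(o) = (-341 - 64)*(1521 + 7/(-13)) = -405*(1521 + 7*(-1/13)) = -405*(1521 - 7/13) = -405*19766/13 = -8005230/13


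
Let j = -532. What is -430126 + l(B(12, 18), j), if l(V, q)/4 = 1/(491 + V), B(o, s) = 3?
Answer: -106241120/247 ≈ -4.3013e+5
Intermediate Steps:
l(V, q) = 4/(491 + V)
-430126 + l(B(12, 18), j) = -430126 + 4/(491 + 3) = -430126 + 4/494 = -430126 + 4*(1/494) = -430126 + 2/247 = -106241120/247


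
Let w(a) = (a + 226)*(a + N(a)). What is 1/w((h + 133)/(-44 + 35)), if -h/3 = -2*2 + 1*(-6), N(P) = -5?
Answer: -81/389168 ≈ -0.00020814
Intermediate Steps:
h = 30 (h = -3*(-2*2 + 1*(-6)) = -3*(-4 - 6) = -3*(-10) = 30)
w(a) = (-5 + a)*(226 + a) (w(a) = (a + 226)*(a - 5) = (226 + a)*(-5 + a) = (-5 + a)*(226 + a))
1/w((h + 133)/(-44 + 35)) = 1/(-1130 + ((30 + 133)/(-44 + 35))² + 221*((30 + 133)/(-44 + 35))) = 1/(-1130 + (163/(-9))² + 221*(163/(-9))) = 1/(-1130 + (163*(-⅑))² + 221*(163*(-⅑))) = 1/(-1130 + (-163/9)² + 221*(-163/9)) = 1/(-1130 + 26569/81 - 36023/9) = 1/(-389168/81) = -81/389168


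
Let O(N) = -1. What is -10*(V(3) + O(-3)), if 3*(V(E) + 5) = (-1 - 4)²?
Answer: -70/3 ≈ -23.333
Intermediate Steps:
V(E) = 10/3 (V(E) = -5 + (-1 - 4)²/3 = -5 + (⅓)*(-5)² = -5 + (⅓)*25 = -5 + 25/3 = 10/3)
-10*(V(3) + O(-3)) = -10*(10/3 - 1) = -10*7/3 = -70/3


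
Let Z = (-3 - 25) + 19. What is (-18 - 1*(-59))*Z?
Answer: -369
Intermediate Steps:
Z = -9 (Z = -28 + 19 = -9)
(-18 - 1*(-59))*Z = (-18 - 1*(-59))*(-9) = (-18 + 59)*(-9) = 41*(-9) = -369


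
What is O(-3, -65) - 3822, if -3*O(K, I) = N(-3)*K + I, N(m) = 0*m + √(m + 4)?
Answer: -11398/3 ≈ -3799.3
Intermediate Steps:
N(m) = √(4 + m) (N(m) = 0 + √(4 + m) = √(4 + m))
O(K, I) = -I/3 - K/3 (O(K, I) = -(√(4 - 3)*K + I)/3 = -(√1*K + I)/3 = -(1*K + I)/3 = -(K + I)/3 = -(I + K)/3 = -I/3 - K/3)
O(-3, -65) - 3822 = (-⅓*(-65) - ⅓*(-3)) - 3822 = (65/3 + 1) - 3822 = 68/3 - 3822 = -11398/3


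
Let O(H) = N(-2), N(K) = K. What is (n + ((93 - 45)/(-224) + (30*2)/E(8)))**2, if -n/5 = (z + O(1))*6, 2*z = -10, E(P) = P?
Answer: 2313441/49 ≈ 47213.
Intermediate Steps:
z = -5 (z = (1/2)*(-10) = -5)
O(H) = -2
n = 210 (n = -5*(-5 - 2)*6 = -(-35)*6 = -5*(-42) = 210)
(n + ((93 - 45)/(-224) + (30*2)/E(8)))**2 = (210 + ((93 - 45)/(-224) + (30*2)/8))**2 = (210 + (48*(-1/224) + 60*(1/8)))**2 = (210 + (-3/14 + 15/2))**2 = (210 + 51/7)**2 = (1521/7)**2 = 2313441/49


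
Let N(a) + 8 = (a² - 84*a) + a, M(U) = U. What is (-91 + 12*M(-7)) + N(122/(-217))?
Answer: -6405061/47089 ≈ -136.02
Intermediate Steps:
N(a) = -8 + a² - 83*a (N(a) = -8 + ((a² - 84*a) + a) = -8 + (a² - 83*a) = -8 + a² - 83*a)
(-91 + 12*M(-7)) + N(122/(-217)) = (-91 + 12*(-7)) + (-8 + (122/(-217))² - 10126/(-217)) = (-91 - 84) + (-8 + (122*(-1/217))² - 10126*(-1)/217) = -175 + (-8 + (-122/217)² - 83*(-122/217)) = -175 + (-8 + 14884/47089 + 10126/217) = -175 + 1835514/47089 = -6405061/47089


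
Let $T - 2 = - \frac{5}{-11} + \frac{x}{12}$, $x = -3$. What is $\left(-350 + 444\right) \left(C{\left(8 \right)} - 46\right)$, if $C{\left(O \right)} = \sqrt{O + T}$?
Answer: $-4324 + \frac{47 \sqrt{4939}}{11} \approx -4023.7$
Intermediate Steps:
$T = \frac{97}{44}$ ($T = 2 - \left(- \frac{5}{11} + \frac{1}{4}\right) = 2 - - \frac{9}{44} = 2 + \left(\frac{5}{11} - \frac{1}{4}\right) = 2 + \frac{9}{44} = \frac{97}{44} \approx 2.2045$)
$C{\left(O \right)} = \sqrt{\frac{97}{44} + O}$ ($C{\left(O \right)} = \sqrt{O + \frac{97}{44}} = \sqrt{\frac{97}{44} + O}$)
$\left(-350 + 444\right) \left(C{\left(8 \right)} - 46\right) = \left(-350 + 444\right) \left(\frac{\sqrt{1067 + 484 \cdot 8}}{22} - 46\right) = 94 \left(\frac{\sqrt{1067 + 3872}}{22} - 46\right) = 94 \left(\frac{\sqrt{4939}}{22} - 46\right) = 94 \left(-46 + \frac{\sqrt{4939}}{22}\right) = -4324 + \frac{47 \sqrt{4939}}{11}$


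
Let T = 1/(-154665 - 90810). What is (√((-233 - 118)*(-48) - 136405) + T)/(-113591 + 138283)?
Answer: -1/6061268700 + I*√119557/24692 ≈ -1.6498e-10 + 0.014003*I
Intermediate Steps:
T = -1/245475 (T = 1/(-245475) = -1/245475 ≈ -4.0737e-6)
(√((-233 - 118)*(-48) - 136405) + T)/(-113591 + 138283) = (√((-233 - 118)*(-48) - 136405) - 1/245475)/(-113591 + 138283) = (√(-351*(-48) - 136405) - 1/245475)/24692 = (√(16848 - 136405) - 1/245475)*(1/24692) = (√(-119557) - 1/245475)*(1/24692) = (I*√119557 - 1/245475)*(1/24692) = (-1/245475 + I*√119557)*(1/24692) = -1/6061268700 + I*√119557/24692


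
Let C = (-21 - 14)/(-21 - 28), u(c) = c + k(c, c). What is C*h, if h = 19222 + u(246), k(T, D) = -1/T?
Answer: 3420805/246 ≈ 13906.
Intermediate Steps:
u(c) = c - 1/c
C = 5/7 (C = -35/(-49) = -35*(-1/49) = 5/7 ≈ 0.71429)
h = 4789127/246 (h = 19222 + (246 - 1/246) = 19222 + 60515/246 = 4789127/246 ≈ 19468.)
C*h = (5/7)*(4789127/246) = 3420805/246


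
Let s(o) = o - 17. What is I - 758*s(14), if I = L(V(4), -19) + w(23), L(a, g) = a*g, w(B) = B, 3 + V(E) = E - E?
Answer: 2354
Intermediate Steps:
V(E) = -3 (V(E) = -3 + (E - E) = -3 + 0 = -3)
s(o) = -17 + o
I = 80 (I = -3*(-19) + 23 = 57 + 23 = 80)
I - 758*s(14) = 80 - 758*(-17 + 14) = 80 - 758*(-3) = 80 + 2274 = 2354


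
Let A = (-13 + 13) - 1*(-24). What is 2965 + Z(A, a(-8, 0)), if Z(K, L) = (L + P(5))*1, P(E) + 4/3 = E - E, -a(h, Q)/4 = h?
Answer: 8987/3 ≈ 2995.7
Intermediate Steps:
a(h, Q) = -4*h
P(E) = -4/3 (P(E) = -4/3 + (E - E) = -4/3 + 0 = -4/3)
A = 24 (A = 0 + 24 = 24)
Z(K, L) = -4/3 + L (Z(K, L) = (L - 4/3)*1 = (-4/3 + L)*1 = -4/3 + L)
2965 + Z(A, a(-8, 0)) = 2965 + (-4/3 - 4*(-8)) = 2965 + (-4/3 + 32) = 2965 + 92/3 = 8987/3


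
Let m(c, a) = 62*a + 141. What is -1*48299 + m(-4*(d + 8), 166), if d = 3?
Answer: -37866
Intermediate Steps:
m(c, a) = 141 + 62*a
-1*48299 + m(-4*(d + 8), 166) = -1*48299 + (141 + 62*166) = -48299 + (141 + 10292) = -48299 + 10433 = -37866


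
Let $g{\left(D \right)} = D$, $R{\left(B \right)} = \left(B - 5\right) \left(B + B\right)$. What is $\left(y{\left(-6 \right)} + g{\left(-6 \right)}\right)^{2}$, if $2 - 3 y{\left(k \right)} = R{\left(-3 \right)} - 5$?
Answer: $\frac{3481}{9} \approx 386.78$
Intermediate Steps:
$R{\left(B \right)} = 2 B \left(-5 + B\right)$ ($R{\left(B \right)} = \left(-5 + B\right) 2 B = 2 B \left(-5 + B\right)$)
$y{\left(k \right)} = - \frac{41}{3}$ ($y{\left(k \right)} = \frac{2}{3} - \frac{2 \left(-3\right) \left(-5 - 3\right) - 5}{3} = \frac{2}{3} - \frac{2 \left(-3\right) \left(-8\right) - 5}{3} = \frac{2}{3} - \frac{48 - 5}{3} = \frac{2}{3} - \frac{43}{3} = - \frac{41}{3}$)
$\left(y{\left(-6 \right)} + g{\left(-6 \right)}\right)^{2} = \left(- \frac{41}{3} - 6\right)^{2} = \left(- \frac{59}{3}\right)^{2} = \frac{3481}{9}$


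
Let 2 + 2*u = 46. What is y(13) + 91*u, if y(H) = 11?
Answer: 2013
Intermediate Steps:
u = 22 (u = -1 + (1/2)*46 = -1 + 23 = 22)
y(13) + 91*u = 11 + 91*22 = 11 + 2002 = 2013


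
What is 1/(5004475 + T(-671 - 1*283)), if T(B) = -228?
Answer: 1/5004247 ≈ 1.9983e-7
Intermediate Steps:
1/(5004475 + T(-671 - 1*283)) = 1/(5004475 - 228) = 1/5004247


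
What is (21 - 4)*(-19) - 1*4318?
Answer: -4641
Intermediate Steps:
(21 - 4)*(-19) - 1*4318 = 17*(-19) - 4318 = -323 - 4318 = -4641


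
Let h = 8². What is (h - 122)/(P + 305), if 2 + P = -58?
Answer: -58/245 ≈ -0.23673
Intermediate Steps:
h = 64
P = -60 (P = -2 - 58 = -60)
(h - 122)/(P + 305) = (64 - 122)/(-60 + 305) = -58/245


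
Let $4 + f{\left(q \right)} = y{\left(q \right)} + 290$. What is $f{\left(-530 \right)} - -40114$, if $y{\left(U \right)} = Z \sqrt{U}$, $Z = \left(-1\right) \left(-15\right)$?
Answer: $40400 + 15 i \sqrt{530} \approx 40400.0 + 345.33 i$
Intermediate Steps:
$Z = 15$
$y{\left(U \right)} = 15 \sqrt{U}$
$f{\left(q \right)} = 286 + 15 \sqrt{q}$ ($f{\left(q \right)} = -4 + \left(15 \sqrt{q} + 290\right) = -4 + \left(290 + 15 \sqrt{q}\right) = 286 + 15 \sqrt{q}$)
$f{\left(-530 \right)} - -40114 = \left(286 + 15 \sqrt{-530}\right) - -40114 = \left(286 + 15 i \sqrt{530}\right) + 40114 = 40400 + 15 i \sqrt{530}$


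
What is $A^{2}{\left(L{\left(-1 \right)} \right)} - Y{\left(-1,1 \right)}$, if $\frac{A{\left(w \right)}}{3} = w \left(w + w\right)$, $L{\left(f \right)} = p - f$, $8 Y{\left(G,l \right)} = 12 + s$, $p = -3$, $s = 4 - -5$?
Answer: $\frac{4587}{8} \approx 573.38$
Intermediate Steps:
$s = 9$ ($s = 4 + 5 = 9$)
$Y{\left(G,l \right)} = \frac{21}{8}$ ($Y{\left(G,l \right)} = \frac{12 + 9}{8} = \frac{1}{8} \cdot 21 = \frac{21}{8}$)
$L{\left(f \right)} = -3 - f$
$A{\left(w \right)} = 6 w^{2}$ ($A{\left(w \right)} = 3 w \left(w + w\right) = 3 w 2 w = 3 \cdot 2 w^{2} = 6 w^{2}$)
$A^{2}{\left(L{\left(-1 \right)} \right)} - Y{\left(-1,1 \right)} = \left(6 \left(-3 - -1\right)^{2}\right)^{2} - \frac{21}{8} = \left(6 \left(-3 + 1\right)^{2}\right)^{2} - \frac{21}{8} = \left(6 \left(-2\right)^{2}\right)^{2} - \frac{21}{8} = \left(6 \cdot 4\right)^{2} - \frac{21}{8} = 24^{2} - \frac{21}{8} = 576 - \frac{21}{8} = \frac{4587}{8}$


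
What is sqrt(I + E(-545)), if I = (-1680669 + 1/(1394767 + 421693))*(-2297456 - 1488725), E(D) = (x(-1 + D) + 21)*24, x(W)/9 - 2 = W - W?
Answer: sqrt(5248983983666674366137685)/908230 ≈ 2.5226e+6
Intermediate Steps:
x(W) = 18 (x(W) = 18 + 9*(W - W) = 18 + 9*0 = 18 + 0 = 18)
E(D) = 936 (E(D) = (18 + 21)*24 = 39*24 = 936)
I = 11558710861553978759/1816460 (I = (-1680669 + 1/1816460)*(-3786181) = -3052868011739/1816460*(-3786181) = 11558710861553978759/1816460 ≈ 6.3633e+12)
sqrt(I + E(-545)) = sqrt(11558710861553978759/1816460 + 936) = sqrt(11558710863254185319/1816460) = sqrt(5248983983666674366137685)/908230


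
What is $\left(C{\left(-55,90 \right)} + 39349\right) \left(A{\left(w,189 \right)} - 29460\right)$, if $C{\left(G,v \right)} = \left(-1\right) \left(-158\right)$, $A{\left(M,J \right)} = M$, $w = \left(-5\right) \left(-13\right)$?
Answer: $-1161308265$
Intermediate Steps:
$w = 65$
$C{\left(G,v \right)} = 158$
$\left(C{\left(-55,90 \right)} + 39349\right) \left(A{\left(w,189 \right)} - 29460\right) = \left(158 + 39349\right) \left(65 - 29460\right) = 39507 \left(-29395\right) = -1161308265$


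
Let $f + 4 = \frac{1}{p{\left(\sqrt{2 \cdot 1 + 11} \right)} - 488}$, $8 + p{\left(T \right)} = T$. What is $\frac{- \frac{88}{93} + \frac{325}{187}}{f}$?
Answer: $- \frac{13555690652}{68520835647} + \frac{13769 \sqrt{13}}{68520835647} \approx -0.19783$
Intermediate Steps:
$p{\left(T \right)} = -8 + T$
$f = -4 + \frac{1}{-496 + \sqrt{13}}$ ($f = -4 + \frac{1}{\left(-8 + \sqrt{2 \cdot 1 + 11}\right) - 488} = -4 + \frac{1}{\left(-8 + \sqrt{2 + 11}\right) - 488} = -4 + \frac{1}{\left(-8 + \sqrt{13}\right) - 488} = -4 + \frac{1}{-496 + \sqrt{13}} \approx -4.002$)
$\frac{- \frac{88}{93} + \frac{325}{187}}{f} = \frac{- \frac{88}{93} + \frac{325}{187}}{- \frac{984508}{246003} - \frac{\sqrt{13}}{246003}} = \frac{13769}{17391 \left(- \frac{984508}{246003} - \frac{\sqrt{13}}{246003}\right)}$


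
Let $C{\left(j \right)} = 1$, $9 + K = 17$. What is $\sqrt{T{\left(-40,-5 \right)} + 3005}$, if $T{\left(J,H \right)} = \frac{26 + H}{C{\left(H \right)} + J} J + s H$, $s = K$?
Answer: $\frac{5 \sqrt{20189}}{13} \approx 54.649$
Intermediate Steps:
$K = 8$ ($K = -9 + 17 = 8$)
$s = 8$
$T{\left(J,H \right)} = 8 H + \frac{J \left(26 + H\right)}{1 + J}$ ($T{\left(J,H \right)} = \frac{26 + H}{1 + J} J + 8 H = \frac{J \left(26 + H\right)}{1 + J} + 8 H = 8 H + \frac{J \left(26 + H\right)}{1 + J}$)
$\sqrt{T{\left(-40,-5 \right)} + 3005} = \sqrt{\frac{8 \left(-5\right) + 26 \left(-40\right) + 9 \left(-5\right) \left(-40\right)}{1 - 40} + 3005} = \sqrt{\frac{-40 - 1040 + 1800}{-39} + 3005} = \sqrt{\left(- \frac{1}{39}\right) 720 + 3005} = \sqrt{- \frac{240}{13} + 3005} = \sqrt{\frac{38825}{13}} = \frac{5 \sqrt{20189}}{13}$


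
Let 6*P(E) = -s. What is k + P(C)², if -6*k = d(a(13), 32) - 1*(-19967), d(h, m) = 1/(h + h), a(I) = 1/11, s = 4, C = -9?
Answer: -119819/36 ≈ -3328.3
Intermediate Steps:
a(I) = 1/11
d(h, m) = 1/(2*h)
P(E) = -⅔ (P(E) = (-1*4)/6 = (⅙)*(-4) = -⅔)
k = -13315/4 (k = -(1/(2*(1/11)) - 1*(-19967))/6 = -((½)*11 + 19967)/6 = -(11/2 + 19967)/6 = -⅙*39945/2 = -13315/4 ≈ -3328.8)
k + P(C)² = -13315/4 + (-⅔)² = -13315/4 + 4/9 = -119819/36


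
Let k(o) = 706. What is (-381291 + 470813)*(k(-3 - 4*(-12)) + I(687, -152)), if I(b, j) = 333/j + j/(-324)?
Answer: 388125988075/6156 ≈ 6.3048e+7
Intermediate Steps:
I(b, j) = 333/j - j/324 (I(b, j) = 333/j + j*(-1/324) = 333/j - j/324)
(-381291 + 470813)*(k(-3 - 4*(-12)) + I(687, -152)) = (-381291 + 470813)*(706 + (333/(-152) - 1/324*(-152))) = 89522*(706 + (333*(-1/152) + 38/81)) = 89522*(706 + (-333/152 + 38/81)) = 89522*(706 - 21197/12312) = 89522*(8671075/12312) = 388125988075/6156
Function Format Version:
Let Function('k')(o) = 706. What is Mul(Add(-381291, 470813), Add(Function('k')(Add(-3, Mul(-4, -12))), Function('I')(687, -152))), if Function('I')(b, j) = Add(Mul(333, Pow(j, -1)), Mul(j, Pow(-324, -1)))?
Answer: Rational(388125988075, 6156) ≈ 6.3048e+7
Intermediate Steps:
Function('I')(b, j) = Add(Mul(333, Pow(j, -1)), Mul(Rational(-1, 324), j)) (Function('I')(b, j) = Add(Mul(333, Pow(j, -1)), Mul(j, Rational(-1, 324))) = Add(Mul(333, Pow(j, -1)), Mul(Rational(-1, 324), j)))
Mul(Add(-381291, 470813), Add(Function('k')(Add(-3, Mul(-4, -12))), Function('I')(687, -152))) = Mul(Add(-381291, 470813), Add(706, Add(Mul(333, Pow(-152, -1)), Mul(Rational(-1, 324), -152)))) = Mul(89522, Add(706, Add(Mul(333, Rational(-1, 152)), Rational(38, 81)))) = Mul(89522, Add(706, Add(Rational(-333, 152), Rational(38, 81)))) = Mul(89522, Add(706, Rational(-21197, 12312))) = Mul(89522, Rational(8671075, 12312)) = Rational(388125988075, 6156)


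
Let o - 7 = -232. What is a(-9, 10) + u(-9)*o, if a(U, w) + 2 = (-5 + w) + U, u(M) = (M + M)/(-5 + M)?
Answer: -2067/7 ≈ -295.29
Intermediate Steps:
o = -225 (o = 7 - 232 = -225)
u(M) = 2*M/(-5 + M) (u(M) = (2*M)/(-5 + M) = 2*M/(-5 + M))
a(U, w) = -7 + U + w (a(U, w) = -2 + ((-5 + w) + U) = -2 + (-5 + U + w) = -7 + U + w)
a(-9, 10) + u(-9)*o = (-7 - 9 + 10) + (2*(-9)/(-5 - 9))*(-225) = -6 + (2*(-9)/(-14))*(-225) = -6 + (2*(-9)*(-1/14))*(-225) = -6 + (9/7)*(-225) = -6 - 2025/7 = -2067/7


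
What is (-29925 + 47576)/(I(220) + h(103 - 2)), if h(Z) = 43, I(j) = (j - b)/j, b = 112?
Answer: 970805/2392 ≈ 405.85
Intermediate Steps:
I(j) = (-112 + j)/j (I(j) = (j - 1*112)/j = (j - 112)/j = (-112 + j)/j)
(-29925 + 47576)/(I(220) + h(103 - 2)) = (-29925 + 47576)/((-112 + 220)/220 + 43) = 17651/((1/220)*108 + 43) = 17651/(27/55 + 43) = 17651/(2392/55) = 17651*(55/2392) = 970805/2392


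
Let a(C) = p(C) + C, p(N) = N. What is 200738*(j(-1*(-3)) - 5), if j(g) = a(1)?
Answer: -602214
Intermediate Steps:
a(C) = 2*C (a(C) = C + C = 2*C)
j(g) = 2 (j(g) = 2*1 = 2)
200738*(j(-1*(-3)) - 5) = 200738*(2 - 5) = 200738*(-3) = -602214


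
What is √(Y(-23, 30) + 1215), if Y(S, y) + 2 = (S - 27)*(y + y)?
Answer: I*√1787 ≈ 42.273*I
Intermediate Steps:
Y(S, y) = -2 + 2*y*(-27 + S) (Y(S, y) = -2 + (S - 27)*(y + y) = -2 + (-27 + S)*(2*y) = -2 + 2*y*(-27 + S))
√(Y(-23, 30) + 1215) = √((-2 - 54*30 + 2*(-23)*30) + 1215) = √((-2 - 1620 - 1380) + 1215) = √(-3002 + 1215) = √(-1787) = I*√1787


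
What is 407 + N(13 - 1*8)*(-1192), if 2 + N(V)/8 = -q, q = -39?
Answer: -352425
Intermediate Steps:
N(V) = 296 (N(V) = -16 + 8*(-1*(-39)) = -16 + 8*39 = -16 + 312 = 296)
407 + N(13 - 1*8)*(-1192) = 407 + 296*(-1192) = 407 - 352832 = -352425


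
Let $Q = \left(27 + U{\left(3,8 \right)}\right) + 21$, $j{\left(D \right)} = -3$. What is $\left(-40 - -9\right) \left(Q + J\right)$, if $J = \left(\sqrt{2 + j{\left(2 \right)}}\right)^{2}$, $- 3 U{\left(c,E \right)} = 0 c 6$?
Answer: $-1457$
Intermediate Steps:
$U{\left(c,E \right)} = 0$ ($U{\left(c,E \right)} = - \frac{0 c 6}{3} = - \frac{0 \cdot 6}{3} = \left(- \frac{1}{3}\right) 0 = 0$)
$Q = 48$ ($Q = \left(27 + 0\right) + 21 = 27 + 21 = 48$)
$J = -1$ ($J = \left(\sqrt{2 - 3}\right)^{2} = \left(\sqrt{-1}\right)^{2} = i^{2} = -1$)
$\left(-40 - -9\right) \left(Q + J\right) = \left(-40 - -9\right) \left(48 - 1\right) = \left(-40 + 9\right) 47 = \left(-31\right) 47 = -1457$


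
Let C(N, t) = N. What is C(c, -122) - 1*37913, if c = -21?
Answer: -37934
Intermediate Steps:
C(c, -122) - 1*37913 = -21 - 1*37913 = -21 - 37913 = -37934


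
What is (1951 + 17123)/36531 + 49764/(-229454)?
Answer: 38767832/127002789 ≈ 0.30525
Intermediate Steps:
(1951 + 17123)/36531 + 49764/(-229454) = 19074*(1/36531) + 49764*(-1/229454) = 578/1107 - 24882/114727 = 38767832/127002789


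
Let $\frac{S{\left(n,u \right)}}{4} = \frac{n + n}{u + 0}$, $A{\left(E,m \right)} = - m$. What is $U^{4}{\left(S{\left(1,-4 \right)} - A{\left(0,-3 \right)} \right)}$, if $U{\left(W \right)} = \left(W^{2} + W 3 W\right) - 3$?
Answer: $88529281$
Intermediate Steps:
$S{\left(n,u \right)} = \frac{8 n}{u}$ ($S{\left(n,u \right)} = 4 \frac{n + n}{u + 0} = 4 \frac{2 n}{u} = \frac{8 n}{u}$)
$U{\left(W \right)} = -3 + 4 W^{2}$ ($U{\left(W \right)} = \left(W^{2} + 3 W W\right) - 3 = \left(W^{2} + 3 W^{2}\right) - 3 = 4 W^{2} - 3 = -3 + 4 W^{2}$)
$U^{4}{\left(S{\left(1,-4 \right)} - A{\left(0,-3 \right)} \right)} = \left(-3 + 4 \left(8 \cdot 1 \frac{1}{-4} - \left(-1\right) \left(-3\right)\right)^{2}\right)^{4} = \left(-3 + 4 \left(8 \cdot 1 \left(- \frac{1}{4}\right) - 3\right)^{2}\right)^{4} = \left(-3 + 4 \left(-2 - 3\right)^{2}\right)^{4} = \left(-3 + 4 \left(-5\right)^{2}\right)^{4} = \left(-3 + 4 \cdot 25\right)^{4} = \left(-3 + 100\right)^{4} = 97^{4} = 88529281$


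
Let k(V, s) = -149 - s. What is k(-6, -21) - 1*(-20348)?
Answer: 20220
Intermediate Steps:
k(-6, -21) - 1*(-20348) = (-149 - 1*(-21)) - 1*(-20348) = (-149 + 21) + 20348 = -128 + 20348 = 20220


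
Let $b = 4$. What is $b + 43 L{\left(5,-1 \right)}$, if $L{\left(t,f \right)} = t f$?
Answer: $-211$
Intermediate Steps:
$L{\left(t,f \right)} = f t$
$b + 43 L{\left(5,-1 \right)} = 4 + 43 \left(\left(-1\right) 5\right) = 4 + 43 \left(-5\right) = 4 - 215 = -211$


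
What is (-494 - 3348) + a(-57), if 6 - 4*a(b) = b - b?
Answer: -7681/2 ≈ -3840.5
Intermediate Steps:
a(b) = 3/2 (a(b) = 3/2 - (b - b)/4 = 3/2 - 1/4*0 = 3/2 + 0 = 3/2)
(-494 - 3348) + a(-57) = (-494 - 3348) + 3/2 = -3842 + 3/2 = -7681/2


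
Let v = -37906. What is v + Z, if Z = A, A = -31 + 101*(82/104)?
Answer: -1968583/52 ≈ -37857.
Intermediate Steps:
A = 2529/52 (A = -31 + 101*(82*(1/104)) = -31 + 101*(41/52) = -31 + 4141/52 = 2529/52 ≈ 48.635)
Z = 2529/52 ≈ 48.635
v + Z = -37906 + 2529/52 = -1968583/52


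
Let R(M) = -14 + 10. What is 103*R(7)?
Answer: -412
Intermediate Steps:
R(M) = -4
103*R(7) = 103*(-4) = -412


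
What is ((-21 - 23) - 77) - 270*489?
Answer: -132151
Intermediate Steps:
((-21 - 23) - 77) - 270*489 = (-44 - 77) - 132030 = -121 - 132030 = -132151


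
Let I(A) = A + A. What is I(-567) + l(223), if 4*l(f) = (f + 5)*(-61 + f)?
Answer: 8100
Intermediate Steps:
l(f) = (-61 + f)*(5 + f)/4 (l(f) = ((f + 5)*(-61 + f))/4 = ((5 + f)*(-61 + f))/4 = ((-61 + f)*(5 + f))/4 = (-61 + f)*(5 + f)/4)
I(A) = 2*A
I(-567) + l(223) = 2*(-567) + (-305/4 - 14*223 + (¼)*223²) = -1134 + (-305/4 - 3122 + (¼)*49729) = -1134 + (-305/4 - 3122 + 49729/4) = -1134 + 9234 = 8100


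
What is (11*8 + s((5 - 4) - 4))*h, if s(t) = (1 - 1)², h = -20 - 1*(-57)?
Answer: 3256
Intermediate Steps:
h = 37 (h = -20 + 57 = 37)
s(t) = 0 (s(t) = 0² = 0)
(11*8 + s((5 - 4) - 4))*h = (11*8 + 0)*37 = (88 + 0)*37 = 88*37 = 3256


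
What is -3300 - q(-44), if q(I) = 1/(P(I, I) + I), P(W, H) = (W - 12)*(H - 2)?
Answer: -8355601/2532 ≈ -3300.0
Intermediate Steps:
P(W, H) = (-12 + W)*(-2 + H)
q(I) = 1/(24 + I**2 - 13*I) (q(I) = 1/((24 - 12*I - 2*I + I*I) + I) = 1/((24 - 12*I - 2*I + I**2) + I) = 1/((24 + I**2 - 14*I) + I) = 1/(24 + I**2 - 13*I))
-3300 - q(-44) = -3300 - 1/(24 + (-44)**2 - 13*(-44)) = -3300 - 1/(24 + 1936 + 572) = -3300 - 1/2532 = -8355601/2532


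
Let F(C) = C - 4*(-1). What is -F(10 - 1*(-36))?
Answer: -50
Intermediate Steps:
F(C) = 4 + C (F(C) = C + 4 = 4 + C)
-F(10 - 1*(-36)) = -(4 + (10 - 1*(-36))) = -(4 + (10 + 36)) = -(4 + 46) = -1*50 = -50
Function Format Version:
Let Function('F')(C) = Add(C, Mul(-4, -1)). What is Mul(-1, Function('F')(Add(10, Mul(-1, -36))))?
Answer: -50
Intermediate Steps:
Function('F')(C) = Add(4, C) (Function('F')(C) = Add(C, 4) = Add(4, C))
Mul(-1, Function('F')(Add(10, Mul(-1, -36)))) = Mul(-1, Add(4, Add(10, Mul(-1, -36)))) = Mul(-1, Add(4, Add(10, 36))) = Mul(-1, Add(4, 46)) = Mul(-1, 50) = -50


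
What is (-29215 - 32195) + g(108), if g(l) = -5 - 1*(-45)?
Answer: -61370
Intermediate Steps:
g(l) = 40 (g(l) = -5 + 45 = 40)
(-29215 - 32195) + g(108) = (-29215 - 32195) + 40 = -61410 + 40 = -61370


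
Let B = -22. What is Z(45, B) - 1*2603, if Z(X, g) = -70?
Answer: -2673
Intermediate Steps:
Z(45, B) - 1*2603 = -70 - 1*2603 = -70 - 2603 = -2673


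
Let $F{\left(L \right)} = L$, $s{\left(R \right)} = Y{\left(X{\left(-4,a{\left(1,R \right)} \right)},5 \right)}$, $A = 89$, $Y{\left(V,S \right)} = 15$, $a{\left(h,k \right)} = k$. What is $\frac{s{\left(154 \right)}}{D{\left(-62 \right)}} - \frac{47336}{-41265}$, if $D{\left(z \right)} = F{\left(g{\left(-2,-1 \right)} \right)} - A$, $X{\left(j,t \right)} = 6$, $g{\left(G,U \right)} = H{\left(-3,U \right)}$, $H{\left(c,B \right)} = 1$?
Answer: $\frac{3546593}{3631320} \approx 0.97667$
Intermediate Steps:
$g{\left(G,U \right)} = 1$
$s{\left(R \right)} = 15$
$D{\left(z \right)} = -88$ ($D{\left(z \right)} = 1 - 89 = -88$)
$\frac{s{\left(154 \right)}}{D{\left(-62 \right)}} - \frac{47336}{-41265} = \frac{15}{-88} - \frac{47336}{-41265} = 15 \left(- \frac{1}{88}\right) - - \frac{47336}{41265} = - \frac{15}{88} + \frac{47336}{41265} = \frac{3546593}{3631320}$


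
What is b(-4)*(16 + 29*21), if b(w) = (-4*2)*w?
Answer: 20000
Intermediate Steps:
b(w) = -8*w
b(-4)*(16 + 29*21) = (-8*(-4))*(16 + 29*21) = 32*(16 + 609) = 32*625 = 20000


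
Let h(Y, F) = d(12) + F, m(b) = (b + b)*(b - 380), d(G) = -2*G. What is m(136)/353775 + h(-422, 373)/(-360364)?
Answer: -24040105427/127487774100 ≈ -0.18857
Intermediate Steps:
m(b) = 2*b*(-380 + b) (m(b) = (2*b)*(-380 + b) = 2*b*(-380 + b))
h(Y, F) = -24 + F (h(Y, F) = -2*12 + F = -24 + F)
m(136)/353775 + h(-422, 373)/(-360364) = (2*136*(-380 + 136))/353775 + (-24 + 373)/(-360364) = (2*136*(-244))*(1/353775) + 349*(-1/360364) = -66368*1/353775 - 349/360364 = -66368/353775 - 349/360364 = -24040105427/127487774100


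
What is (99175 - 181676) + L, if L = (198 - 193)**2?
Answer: -82476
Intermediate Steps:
L = 25 (L = 5**2 = 25)
(99175 - 181676) + L = (99175 - 181676) + 25 = -82501 + 25 = -82476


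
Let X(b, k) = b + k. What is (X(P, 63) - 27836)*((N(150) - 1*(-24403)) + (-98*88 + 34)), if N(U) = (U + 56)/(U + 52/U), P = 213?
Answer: -1228644353820/2819 ≈ -4.3584e+8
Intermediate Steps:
N(U) = (56 + U)/(U + 52/U)
(X(P, 63) - 27836)*((N(150) - 1*(-24403)) + (-98*88 + 34)) = ((213 + 63) - 27836)*((150*(56 + 150)/(52 + 150²) - 1*(-24403)) + (-98*88 + 34)) = (276 - 27836)*((150*206/(52 + 22500) + 24403) + (-8624 + 34)) = -27560*((150*206/22552 + 24403) - 8590) = -27560*((150*(1/22552)*206 + 24403) - 8590) = -27560*((7725/5638 + 24403) - 8590) = -27560*(137591839/5638 - 8590) = -27560*89161419/5638 = -1228644353820/2819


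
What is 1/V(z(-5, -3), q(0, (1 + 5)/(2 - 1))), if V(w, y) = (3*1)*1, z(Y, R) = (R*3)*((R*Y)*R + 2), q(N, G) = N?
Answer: ⅓ ≈ 0.33333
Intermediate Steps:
z(Y, R) = 3*R*(2 + Y*R²) (z(Y, R) = (3*R)*(Y*R² + 2) = (3*R)*(2 + Y*R²) = 3*R*(2 + Y*R²))
V(w, y) = 3 (V(w, y) = 3*1 = 3)
1/V(z(-5, -3), q(0, (1 + 5)/(2 - 1))) = 1/3 = ⅓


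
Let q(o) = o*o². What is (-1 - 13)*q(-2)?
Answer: 112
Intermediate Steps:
q(o) = o³
(-1 - 13)*q(-2) = (-1 - 13)*(-2)³ = -14*(-8) = 112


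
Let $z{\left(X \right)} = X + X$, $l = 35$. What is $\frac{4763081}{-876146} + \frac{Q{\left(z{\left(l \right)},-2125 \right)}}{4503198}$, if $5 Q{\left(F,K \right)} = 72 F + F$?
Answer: $- \frac{90118493327}{16577558466} \approx -5.4362$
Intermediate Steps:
$z{\left(X \right)} = 2 X$
$Q{\left(F,K \right)} = \frac{73 F}{5}$ ($Q{\left(F,K \right)} = \frac{72 F + F}{5} = \frac{73 F}{5}$)
$\frac{4763081}{-876146} + \frac{Q{\left(z{\left(l \right)},-2125 \right)}}{4503198} = \frac{4763081}{-876146} + \frac{\frac{73}{5} \cdot 2 \cdot 35}{4503198} = 4763081 \left(- \frac{1}{876146}\right) + \frac{73}{5} \cdot 70 \cdot \frac{1}{4503198} = - \frac{4763081}{876146} + 1022 \cdot \frac{1}{4503198} = - \frac{4763081}{876146} + \frac{73}{321657} = - \frac{90118493327}{16577558466}$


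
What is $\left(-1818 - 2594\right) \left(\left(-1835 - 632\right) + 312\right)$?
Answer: $9507860$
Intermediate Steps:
$\left(-1818 - 2594\right) \left(\left(-1835 - 632\right) + 312\right) = - 4412 \left(\left(-1835 - 632\right) + 312\right) = - 4412 \left(-2467 + 312\right) = \left(-4412\right) \left(-2155\right) = 9507860$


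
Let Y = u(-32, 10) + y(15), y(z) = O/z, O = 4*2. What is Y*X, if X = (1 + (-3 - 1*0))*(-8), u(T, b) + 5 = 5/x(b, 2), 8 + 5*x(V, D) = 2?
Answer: -2072/15 ≈ -138.13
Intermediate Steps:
O = 8
x(V, D) = -6/5 (x(V, D) = -8/5 + (1/5)*2 = -8/5 + 2/5 = -6/5)
u(T, b) = -55/6 (u(T, b) = -5 + 5/(-6/5) = -5 + 5*(-5/6) = -5 - 25/6 = -55/6)
y(z) = 8/z
X = 16 (X = (1 + (-3 + 0))*(-8) = (1 - 3)*(-8) = -2*(-8) = 16)
Y = -259/30 (Y = -55/6 + 8/15 = -259/30 ≈ -8.6333)
Y*X = -259/30*16 = -2072/15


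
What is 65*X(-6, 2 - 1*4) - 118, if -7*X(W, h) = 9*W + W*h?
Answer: 272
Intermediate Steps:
X(W, h) = -9*W/7 - W*h/7 (X(W, h) = -(9*W + W*h)/7 = -9*W/7 - W*h/7)
65*X(-6, 2 - 1*4) - 118 = 65*(-1/7*(-6)*(9 + (2 - 1*4))) - 118 = 65*(-1/7*(-6)*(9 + (2 - 4))) - 118 = 65*(-1/7*(-6)*(9 - 2)) - 118 = 65*(-1/7*(-6)*7) - 118 = 65*6 - 118 = 390 - 118 = 272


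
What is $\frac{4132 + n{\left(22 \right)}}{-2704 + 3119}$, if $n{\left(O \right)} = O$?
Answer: $\frac{4154}{415} \approx 10.01$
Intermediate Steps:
$\frac{4132 + n{\left(22 \right)}}{-2704 + 3119} = \frac{4132 + 22}{-2704 + 3119} = \frac{4154}{415}$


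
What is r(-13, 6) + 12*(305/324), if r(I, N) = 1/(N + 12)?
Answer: 613/54 ≈ 11.352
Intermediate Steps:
r(I, N) = 1/(12 + N)
r(-13, 6) + 12*(305/324) = 1/(12 + 6) + 12*(305/324) = 1/18 + 12*(305*(1/324)) = 1/18 + 12*(305/324) = 1/18 + 305/27 = 613/54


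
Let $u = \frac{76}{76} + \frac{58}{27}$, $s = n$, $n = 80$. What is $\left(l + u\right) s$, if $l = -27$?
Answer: $- \frac{51520}{27} \approx -1908.1$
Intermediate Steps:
$s = 80$
$u = \frac{85}{27}$ ($u = 76 \cdot \frac{1}{76} + 58 \cdot \frac{1}{27} = 1 + \frac{58}{27} = \frac{85}{27} \approx 3.1481$)
$\left(l + u\right) s = \left(-27 + \frac{85}{27}\right) 80 = \left(- \frac{644}{27}\right) 80 = - \frac{51520}{27}$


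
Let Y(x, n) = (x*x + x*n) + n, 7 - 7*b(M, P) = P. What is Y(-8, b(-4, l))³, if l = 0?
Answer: 185193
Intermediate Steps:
b(M, P) = 1 - P/7
Y(x, n) = n + x² + n*x (Y(x, n) = (x² + n*x) + n = n + x² + n*x)
Y(-8, b(-4, l))³ = ((1 - ⅐*0) + (-8)² + (1 - ⅐*0)*(-8))³ = ((1 + 0) + 64 + (1 + 0)*(-8))³ = (1 + 64 + 1*(-8))³ = (1 + 64 - 8)³ = 57³ = 185193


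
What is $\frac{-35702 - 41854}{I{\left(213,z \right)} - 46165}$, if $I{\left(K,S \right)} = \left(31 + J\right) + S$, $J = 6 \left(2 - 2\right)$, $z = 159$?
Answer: $\frac{25852}{15325} \approx 1.6869$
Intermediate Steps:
$J = 0$ ($J = 6 \cdot 0 = 0$)
$I{\left(K,S \right)} = 31 + S$ ($I{\left(K,S \right)} = \left(31 + 0\right) + S = 31 + S$)
$\frac{-35702 - 41854}{I{\left(213,z \right)} - 46165} = \frac{-35702 - 41854}{\left(31 + 159\right) - 46165} = - \frac{77556}{190 - 46165} = - \frac{77556}{-45975} = \left(-77556\right) \left(- \frac{1}{45975}\right) = \frac{25852}{15325}$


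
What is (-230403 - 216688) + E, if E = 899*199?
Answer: -268190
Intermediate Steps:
E = 178901
(-230403 - 216688) + E = (-230403 - 216688) + 178901 = -447091 + 178901 = -268190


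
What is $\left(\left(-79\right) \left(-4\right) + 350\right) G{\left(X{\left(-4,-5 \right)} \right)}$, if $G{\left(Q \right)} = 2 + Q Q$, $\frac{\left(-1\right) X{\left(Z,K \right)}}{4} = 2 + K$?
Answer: $97236$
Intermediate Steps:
$X{\left(Z,K \right)} = -8 - 4 K$ ($X{\left(Z,K \right)} = - 4 \left(2 + K\right) = -8 - 4 K$)
$G{\left(Q \right)} = 2 + Q^{2}$
$\left(\left(-79\right) \left(-4\right) + 350\right) G{\left(X{\left(-4,-5 \right)} \right)} = \left(\left(-79\right) \left(-4\right) + 350\right) \left(2 + \left(-8 - -20\right)^{2}\right) = \left(316 + 350\right) \left(2 + \left(-8 + 20\right)^{2}\right) = 666 \left(2 + 12^{2}\right) = 666 \left(2 + 144\right) = 666 \cdot 146 = 97236$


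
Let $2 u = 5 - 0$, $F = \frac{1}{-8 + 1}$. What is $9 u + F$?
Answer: $\frac{313}{14} \approx 22.357$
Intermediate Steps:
$F = - \frac{1}{7}$ ($F = \frac{1}{-7} = - \frac{1}{7} \approx -0.14286$)
$u = \frac{5}{2}$ ($u = \frac{5 - 0}{2} = \frac{5 + 0}{2} = \frac{1}{2} \cdot 5 = \frac{5}{2} \approx 2.5$)
$9 u + F = 9 \cdot \frac{5}{2} - \frac{1}{7} = \frac{45}{2} - \frac{1}{7} = \frac{313}{14}$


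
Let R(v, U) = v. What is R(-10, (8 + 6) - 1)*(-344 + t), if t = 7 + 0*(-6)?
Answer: 3370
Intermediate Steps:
t = 7 (t = 7 + 0 = 7)
R(-10, (8 + 6) - 1)*(-344 + t) = -10*(-344 + 7) = -10*(-337) = 3370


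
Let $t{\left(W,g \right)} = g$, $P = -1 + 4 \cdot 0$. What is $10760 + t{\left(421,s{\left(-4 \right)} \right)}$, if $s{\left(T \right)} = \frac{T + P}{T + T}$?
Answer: $\frac{86085}{8} \approx 10761.0$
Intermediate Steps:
$P = -1$ ($P = -1 + 0 = -1$)
$s{\left(T \right)} = \frac{-1 + T}{2 T}$ ($s{\left(T \right)} = \frac{T - 1}{T + T} = \frac{-1 + T}{2 T}$)
$10760 + t{\left(421,s{\left(-4 \right)} \right)} = 10760 + \frac{-1 - 4}{2 \left(-4\right)} = 10760 + \frac{1}{2} \left(- \frac{1}{4}\right) \left(-5\right) = 10760 + \frac{5}{8} = \frac{86085}{8}$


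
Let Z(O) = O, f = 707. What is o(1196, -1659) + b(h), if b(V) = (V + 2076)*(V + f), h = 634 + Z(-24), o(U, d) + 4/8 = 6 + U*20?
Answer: 7122775/2 ≈ 3.5614e+6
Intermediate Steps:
o(U, d) = 11/2 + 20*U (o(U, d) = -1/2 + (6 + U*20) = -1/2 + (6 + 20*U) = 11/2 + 20*U)
h = 610 (h = 634 - 24 = 610)
b(V) = (707 + V)*(2076 + V) (b(V) = (V + 2076)*(V + 707) = (2076 + V)*(707 + V) = (707 + V)*(2076 + V))
o(1196, -1659) + b(h) = (11/2 + 20*1196) + (1467732 + 610**2 + 2783*610) = (11/2 + 23920) + (1467732 + 372100 + 1697630) = 47851/2 + 3537462 = 7122775/2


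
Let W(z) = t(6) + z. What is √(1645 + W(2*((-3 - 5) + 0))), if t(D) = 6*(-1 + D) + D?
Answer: 3*√185 ≈ 40.804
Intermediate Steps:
t(D) = -6 + 7*D (t(D) = (-6 + 6*D) + D = -6 + 7*D)
W(z) = 36 + z (W(z) = (-6 + 7*6) + z = (-6 + 42) + z = 36 + z)
√(1645 + W(2*((-3 - 5) + 0))) = √(1645 + (36 + 2*((-3 - 5) + 0))) = √(1645 + (36 + 2*(-8 + 0))) = √(1645 + (36 + 2*(-8))) = √(1645 + (36 - 16)) = √(1645 + 20) = √1665 = 3*√185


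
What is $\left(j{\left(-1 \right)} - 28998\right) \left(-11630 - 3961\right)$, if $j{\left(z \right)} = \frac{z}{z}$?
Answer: $452092227$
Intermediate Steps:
$j{\left(z \right)} = 1$
$\left(j{\left(-1 \right)} - 28998\right) \left(-11630 - 3961\right) = \left(1 - 28998\right) \left(-11630 - 3961\right) = \left(-28997\right) \left(-15591\right) = 452092227$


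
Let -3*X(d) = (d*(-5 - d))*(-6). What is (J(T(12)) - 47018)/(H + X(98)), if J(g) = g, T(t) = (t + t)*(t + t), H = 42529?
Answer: -4222/2031 ≈ -2.0788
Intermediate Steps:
T(t) = 4*t² (T(t) = (2*t)*(2*t) = 4*t²)
X(d) = 2*d*(-5 - d) (X(d) = -d*(-5 - d)*(-6)/3 = -(-2)*d*(-5 - d) = 2*d*(-5 - d))
(J(T(12)) - 47018)/(H + X(98)) = (4*12² - 47018)/(42529 - 2*98*(5 + 98)) = (4*144 - 47018)/(42529 - 2*98*103) = (576 - 47018)/(42529 - 20188) = -46442/22341 = -46442*1/22341 = -4222/2031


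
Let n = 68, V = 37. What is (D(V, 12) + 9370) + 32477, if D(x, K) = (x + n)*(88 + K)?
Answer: 52347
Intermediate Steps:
D(x, K) = (68 + x)*(88 + K) (D(x, K) = (x + 68)*(88 + K) = (68 + x)*(88 + K))
(D(V, 12) + 9370) + 32477 = ((5984 + 68*12 + 88*37 + 12*37) + 9370) + 32477 = ((5984 + 816 + 3256 + 444) + 9370) + 32477 = (10500 + 9370) + 32477 = 19870 + 32477 = 52347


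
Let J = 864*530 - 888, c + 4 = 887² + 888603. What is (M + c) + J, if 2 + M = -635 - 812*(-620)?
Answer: 2635203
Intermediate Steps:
c = 1675368 (c = -4 + (887² + 888603) = -4 + (786769 + 888603) = -4 + 1675372 = 1675368)
J = 457032 (J = 457920 - 888 = 457032)
M = 502803 (M = -2 + (-635 - 812*(-620)) = -2 + (-635 + 503440) = -2 + 502805 = 502803)
(M + c) + J = (502803 + 1675368) + 457032 = 2178171 + 457032 = 2635203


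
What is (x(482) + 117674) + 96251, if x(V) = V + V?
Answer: 214889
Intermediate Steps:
x(V) = 2*V
(x(482) + 117674) + 96251 = (2*482 + 117674) + 96251 = (964 + 117674) + 96251 = 118638 + 96251 = 214889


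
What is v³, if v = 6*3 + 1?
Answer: 6859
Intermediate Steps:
v = 19 (v = 18 + 1 = 19)
v³ = 19³ = 6859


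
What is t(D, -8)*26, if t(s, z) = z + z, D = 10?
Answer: -416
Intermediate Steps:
t(s, z) = 2*z
t(D, -8)*26 = (2*(-8))*26 = -16*26 = -416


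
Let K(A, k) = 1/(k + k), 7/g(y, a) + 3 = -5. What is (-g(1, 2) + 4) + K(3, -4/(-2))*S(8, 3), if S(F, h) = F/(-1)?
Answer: 23/8 ≈ 2.8750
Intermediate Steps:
g(y, a) = -7/8 (g(y, a) = 7/(-3 - 5) = 7/(-8) = 7*(-⅛) = -7/8)
K(A, k) = 1/(2*k)
S(F, h) = -F (S(F, h) = F*(-1) = -F)
(-g(1, 2) + 4) + K(3, -4/(-2))*S(8, 3) = (-1*(-7/8) + 4) + (1/(2*((-4/(-2)))))*(-1*8) = (7/8 + 4) + (1/(2*((-4*(-½)))))*(-8) = 39/8 + ((½)/2)*(-8) = 39/8 + ((½)*(½))*(-8) = 39/8 + (¼)*(-8) = 39/8 - 2 = 23/8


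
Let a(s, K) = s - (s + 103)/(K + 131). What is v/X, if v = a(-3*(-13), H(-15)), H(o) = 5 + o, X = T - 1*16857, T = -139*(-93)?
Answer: -4577/475530 ≈ -0.0096250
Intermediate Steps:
T = 12927
X = -3930 (X = 12927 - 1*16857 = 12927 - 16857 = -3930)
a(s, K) = s - (103 + s)/(131 + K)
v = 4577/121 (v = (-103 + 130*(-3*(-13)) + (5 - 15)*(-3*(-13)))/(131 + (5 - 15)) = (-103 + 130*39 - 10*39)/(131 - 10) = (-103 + 5070 - 390)/121 = (1/121)*4577 = 4577/121 ≈ 37.826)
v/X = (4577/121)/(-3930) = (4577/121)*(-1/3930) = -4577/475530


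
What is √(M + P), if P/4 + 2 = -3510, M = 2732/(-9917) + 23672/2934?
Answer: 2*I*√82545209497764146/4849413 ≈ 118.49*I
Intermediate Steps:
M = 113369768/14548239 (M = 2732*(-1/9917) + 23672*(1/2934) = -2732/9917 + 11836/1467 = 113369768/14548239 ≈ 7.7927)
P = -14048 (P = -8 + 4*(-3510) = -8 - 14040 = -14048)
√(M + P) = √(113369768/14548239 - 14048) = √(-204260291704/14548239) = 2*I*√82545209497764146/4849413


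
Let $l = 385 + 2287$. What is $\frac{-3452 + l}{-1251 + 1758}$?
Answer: $- \frac{20}{13} \approx -1.5385$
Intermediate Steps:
$l = 2672$
$\frac{-3452 + l}{-1251 + 1758} = \frac{-3452 + 2672}{-1251 + 1758} = - \frac{780}{507} = \left(-780\right) \frac{1}{507} = - \frac{20}{13}$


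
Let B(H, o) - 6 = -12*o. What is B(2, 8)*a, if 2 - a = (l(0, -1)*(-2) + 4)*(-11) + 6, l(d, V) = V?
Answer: -5580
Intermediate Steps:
B(H, o) = 6 - 12*o
a = 62 (a = 2 - ((-1*(-2) + 4)*(-11) + 6) = 2 - ((2 + 4)*(-11) + 6) = 2 - (6*(-11) + 6) = 2 - (-66 + 6) = 2 - 1*(-60) = 2 + 60 = 62)
B(2, 8)*a = (6 - 12*8)*62 = (6 - 96)*62 = -90*62 = -5580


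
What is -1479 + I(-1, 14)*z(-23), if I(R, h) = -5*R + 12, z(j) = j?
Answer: -1870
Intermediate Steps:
I(R, h) = 12 - 5*R
-1479 + I(-1, 14)*z(-23) = -1479 + (12 - 5*(-1))*(-23) = -1479 + (12 + 5)*(-23) = -1479 + 17*(-23) = -1479 - 391 = -1870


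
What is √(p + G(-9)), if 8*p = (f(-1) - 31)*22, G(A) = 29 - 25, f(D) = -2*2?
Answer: 3*I*√41/2 ≈ 9.6047*I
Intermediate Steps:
f(D) = -4
G(A) = 4
p = -385/4 (p = ((-4 - 31)*22)/8 = (-35*22)/8 = (⅛)*(-770) = -385/4 ≈ -96.250)
√(p + G(-9)) = √(-385/4 + 4) = √(-369/4) = 3*I*√41/2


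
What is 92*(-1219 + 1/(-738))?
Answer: -41382658/369 ≈ -1.1215e+5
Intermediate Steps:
92*(-1219 + 1/(-738)) = 92*(-1219 - 1/738) = 92*(-899623/738) = -41382658/369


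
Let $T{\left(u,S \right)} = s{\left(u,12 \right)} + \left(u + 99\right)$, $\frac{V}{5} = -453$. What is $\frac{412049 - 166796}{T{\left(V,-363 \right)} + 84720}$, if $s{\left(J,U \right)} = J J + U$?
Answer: $\frac{81751}{1737597} \approx 0.047048$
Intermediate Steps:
$s{\left(J,U \right)} = U + J^{2}$ ($s{\left(J,U \right)} = J^{2} + U = U + J^{2}$)
$V = -2265$ ($V = 5 \left(-453\right) = -2265$)
$T{\left(u,S \right)} = 111 + u + u^{2}$ ($T{\left(u,S \right)} = \left(12 + u^{2}\right) + \left(u + 99\right) = \left(12 + u^{2}\right) + \left(99 + u\right) = 111 + u + u^{2}$)
$\frac{412049 - 166796}{T{\left(V,-363 \right)} + 84720} = \frac{412049 - 166796}{\left(111 - 2265 + \left(-2265\right)^{2}\right) + 84720} = \frac{245253}{\left(111 - 2265 + 5130225\right) + 84720} = \frac{245253}{5128071 + 84720} = \frac{245253}{5212791} = 245253 \cdot \frac{1}{5212791} = \frac{81751}{1737597}$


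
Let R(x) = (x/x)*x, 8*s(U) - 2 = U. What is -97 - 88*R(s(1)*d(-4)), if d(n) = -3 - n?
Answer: -130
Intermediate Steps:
s(U) = ¼ + U/8
R(x) = x (R(x) = 1*x = x)
-97 - 88*R(s(1)*d(-4)) = -97 - 88*(¼ + (⅛)*1)*(-3 - 1*(-4)) = -97 - 88*(¼ + ⅛)*(-3 + 4) = -97 - 33 = -130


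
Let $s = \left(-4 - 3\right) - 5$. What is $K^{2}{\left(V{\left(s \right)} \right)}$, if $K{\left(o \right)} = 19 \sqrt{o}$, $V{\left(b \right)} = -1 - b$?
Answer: $3971$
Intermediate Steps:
$s = -12$ ($s = -7 - 5 = -12$)
$K^{2}{\left(V{\left(s \right)} \right)} = \left(19 \sqrt{-1 - -12}\right)^{2} = \left(19 \sqrt{-1 + 12}\right)^{2} = \left(19 \sqrt{11}\right)^{2} = 3971$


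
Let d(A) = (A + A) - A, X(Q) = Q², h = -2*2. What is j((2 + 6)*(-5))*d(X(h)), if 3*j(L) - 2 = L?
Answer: -608/3 ≈ -202.67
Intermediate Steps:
h = -4
j(L) = ⅔ + L/3
d(A) = A (d(A) = 2*A - A = A)
j((2 + 6)*(-5))*d(X(h)) = (⅔ + ((2 + 6)*(-5))/3)*(-4)² = (⅔ + (8*(-5))/3)*16 = (⅔ + (⅓)*(-40))*16 = (⅔ - 40/3)*16 = -38/3*16 = -608/3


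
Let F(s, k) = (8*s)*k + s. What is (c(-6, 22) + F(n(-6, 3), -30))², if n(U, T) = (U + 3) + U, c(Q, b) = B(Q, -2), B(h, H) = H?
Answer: 4618201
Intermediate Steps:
c(Q, b) = -2
n(U, T) = 3 + 2*U (n(U, T) = (3 + U) + U = 3 + 2*U)
F(s, k) = s + 8*k*s (F(s, k) = 8*k*s + s = s + 8*k*s)
(c(-6, 22) + F(n(-6, 3), -30))² = (-2 + (3 + 2*(-6))*(1 + 8*(-30)))² = (-2 + (3 - 12)*(1 - 240))² = (-2 - 9*(-239))² = (-2 + 2151)² = 2149² = 4618201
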